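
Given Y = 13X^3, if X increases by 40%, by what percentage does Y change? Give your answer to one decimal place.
174.4%

For Y = 13X^3:
If X → X(1 + 0.4)
Then Y → Y · (1 + 0.4)^3
     = Y · 2.7440

Percentage change = ((1 + 0.4)^3 − 1) × 100% = 174.4%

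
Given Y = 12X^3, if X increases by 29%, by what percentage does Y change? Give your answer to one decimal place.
114.7%

For Y = 12X^3:
If X → X(1 + 0.29)
Then Y → Y · (1 + 0.29)^3
     ≈ Y · 2.1467

Percentage change = ((1 + 0.29)^3 − 1) × 100% ≈ 114.7%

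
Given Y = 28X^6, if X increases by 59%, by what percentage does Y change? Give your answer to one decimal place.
1515.8%

For Y = 28X^6:
If X → X(1 + 0.59)
Then Y → Y · (1 + 0.59)^6
     ≈ Y · 16.1578

Percentage change = ((1 + 0.59)^6 − 1) × 100% ≈ 1515.8%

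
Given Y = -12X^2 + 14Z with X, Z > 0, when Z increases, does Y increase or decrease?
Y increases

Taking the partial derivative:
∂Y/∂Z = 14

∂Y/∂Z = 14 > 0 (assuming positive values)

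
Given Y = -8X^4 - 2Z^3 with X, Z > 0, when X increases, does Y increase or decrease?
Y decreases

Taking the partial derivative:
∂Y/∂X = -32X^3

∂Y/∂X = -32X^3 < 0 (assuming positive values)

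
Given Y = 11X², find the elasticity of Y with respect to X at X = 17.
Elasticity = 2

Elasticity = (dY/dX) · (X/Y)

dY/dX = 22·X
At X = 17: dY/dX = 374, Y = 3179

Elasticity = 374 · (17 / 3179) = 2

Interpretation: for a small percentage change in X, the percentage change in Y is approximately 2.00 times as large.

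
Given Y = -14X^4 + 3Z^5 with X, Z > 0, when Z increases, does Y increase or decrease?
Y increases

Taking the partial derivative:
∂Y/∂Z = 15Z^4

∂Y/∂Z = 15Z^4 > 0 (assuming positive values)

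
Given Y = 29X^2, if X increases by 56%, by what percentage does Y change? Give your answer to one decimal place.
143.4%

For Y = 29X^2:
If X → X(1 + 0.56)
Then Y → Y · (1 + 0.56)^2
     = Y · 2.4336

Percentage change = ((1 + 0.56)^2 − 1) × 100% ≈ 143.4%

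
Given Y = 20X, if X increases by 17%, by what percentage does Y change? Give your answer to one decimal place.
17.0%

For Y = 20X:
If X → X(1 + 0.17)
Then Y → Y · (1 + 0.17)^1
     = Y · 1.1700

Percentage change = ((1 + 0.17)^1 − 1) × 100% = 17.0%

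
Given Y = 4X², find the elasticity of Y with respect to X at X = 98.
Elasticity = 2

Elasticity = (dY/dX) · (X/Y)

dY/dX = 8·X
At X = 98: dY/dX = 784, Y = 38416

Elasticity = 784 · (98 / 38416) = 2

Interpretation: for a small percentage change in X, the percentage change in Y is approximately 2.00 times as large.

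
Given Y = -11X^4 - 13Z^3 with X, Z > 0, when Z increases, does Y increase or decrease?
Y decreases

Taking the partial derivative:
∂Y/∂Z = -39Z^2

∂Y/∂Z = -39Z^2 < 0 (assuming positive values)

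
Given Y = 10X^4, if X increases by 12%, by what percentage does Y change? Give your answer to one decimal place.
57.4%

For Y = 10X^4:
If X → X(1 + 0.12)
Then Y → Y · (1 + 0.12)^4
     ≈ Y · 1.5735

Percentage change = ((1 + 0.12)^4 − 1) × 100% ≈ 57.4%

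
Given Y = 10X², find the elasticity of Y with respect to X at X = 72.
Elasticity = 2

Elasticity = (dY/dX) · (X/Y)

dY/dX = 20·X
At X = 72: dY/dX = 1440, Y = 51840

Elasticity = 1440 · (72 / 51840) = 2

Interpretation: for a small percentage change in X, the percentage change in Y is approximately 2.00 times as large.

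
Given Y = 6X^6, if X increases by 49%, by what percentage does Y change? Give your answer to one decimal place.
994.3%

For Y = 6X^6:
If X → X(1 + 0.49)
Then Y → Y · (1 + 0.49)^6
     ≈ Y · 10.9425

Percentage change = ((1 + 0.49)^6 − 1) × 100% ≈ 994.3%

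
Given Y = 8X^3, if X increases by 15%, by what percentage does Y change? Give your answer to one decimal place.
52.1%

For Y = 8X^3:
If X → X(1 + 0.15)
Then Y → Y · (1 + 0.15)^3
     ≈ Y · 1.5209

Percentage change = ((1 + 0.15)^3 − 1) × 100% ≈ 52.1%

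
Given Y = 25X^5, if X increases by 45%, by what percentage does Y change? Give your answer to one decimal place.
541.0%

For Y = 25X^5:
If X → X(1 + 0.45)
Then Y → Y · (1 + 0.45)^5
     ≈ Y · 6.4097

Percentage change = ((1 + 0.45)^5 − 1) × 100% ≈ 541.0%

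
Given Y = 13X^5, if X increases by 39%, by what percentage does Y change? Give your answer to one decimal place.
418.9%

For Y = 13X^5:
If X → X(1 + 0.39)
Then Y → Y · (1 + 0.39)^5
     ≈ Y · 5.1889

Percentage change = ((1 + 0.39)^5 − 1) × 100% ≈ 418.9%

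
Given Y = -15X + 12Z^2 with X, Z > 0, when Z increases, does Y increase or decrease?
Y increases

Taking the partial derivative:
∂Y/∂Z = 24Z

∂Y/∂Z = 24Z > 0 (assuming positive values)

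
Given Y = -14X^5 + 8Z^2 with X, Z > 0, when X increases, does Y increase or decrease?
Y decreases

Taking the partial derivative:
∂Y/∂X = -70X^4

∂Y/∂X = -70X^4 < 0 (assuming positive values)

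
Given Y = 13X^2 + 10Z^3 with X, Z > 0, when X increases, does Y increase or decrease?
Y increases

Taking the partial derivative:
∂Y/∂X = 26X

∂Y/∂X = 26X > 0 (assuming positive values)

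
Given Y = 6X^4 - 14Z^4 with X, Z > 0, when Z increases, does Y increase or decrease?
Y decreases

Taking the partial derivative:
∂Y/∂Z = -56Z^3

∂Y/∂Z = -56Z^3 < 0 (assuming positive values)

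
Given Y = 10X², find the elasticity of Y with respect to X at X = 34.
Elasticity = 2

Elasticity = (dY/dX) · (X/Y)

dY/dX = 20·X
At X = 34: dY/dX = 680, Y = 11560

Elasticity = 680 · (34 / 11560) = 2

Interpretation: for a small percentage change in X, the percentage change in Y is approximately 2.00 times as large.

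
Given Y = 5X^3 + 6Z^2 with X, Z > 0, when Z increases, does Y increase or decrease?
Y increases

Taking the partial derivative:
∂Y/∂Z = 12Z

∂Y/∂Z = 12Z > 0 (assuming positive values)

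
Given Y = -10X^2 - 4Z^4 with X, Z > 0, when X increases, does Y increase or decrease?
Y decreases

Taking the partial derivative:
∂Y/∂X = -20X

∂Y/∂X = -20X < 0 (assuming positive values)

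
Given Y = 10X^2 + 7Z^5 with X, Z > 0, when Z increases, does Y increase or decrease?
Y increases

Taking the partial derivative:
∂Y/∂Z = 35Z^4

∂Y/∂Z = 35Z^4 > 0 (assuming positive values)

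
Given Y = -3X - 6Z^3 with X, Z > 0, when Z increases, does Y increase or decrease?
Y decreases

Taking the partial derivative:
∂Y/∂Z = -18Z^2

∂Y/∂Z = -18Z^2 < 0 (assuming positive values)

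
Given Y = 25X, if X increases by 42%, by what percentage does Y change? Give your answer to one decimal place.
42.0%

For Y = 25X:
If X → X(1 + 0.42)
Then Y → Y · (1 + 0.42)^1
     = Y · 1.4200

Percentage change = ((1 + 0.42)^1 − 1) × 100% = 42.0%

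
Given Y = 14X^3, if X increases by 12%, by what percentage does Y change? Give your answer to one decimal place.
40.5%

For Y = 14X^3:
If X → X(1 + 0.12)
Then Y → Y · (1 + 0.12)^3
     ≈ Y · 1.4049

Percentage change = ((1 + 0.12)^3 − 1) × 100% ≈ 40.5%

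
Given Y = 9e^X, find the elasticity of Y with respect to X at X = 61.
Elasticity = 61

Elasticity = (dY/dX) · (X/Y)

dY/dX = 9·e^X
At X = 61: dY/dX = 9·e^61, Y = 9·e^61

Elasticity = (9·e^61) · (61 / (9·e^61)) = 61

Interpretation: for a small percentage change in X, the percentage change in Y is approximately 61.00 times as large.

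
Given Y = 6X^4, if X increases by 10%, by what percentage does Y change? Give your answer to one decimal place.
46.4%

For Y = 6X^4:
If X → X(1 + 0.1)
Then Y → Y · (1 + 0.1)^4
     = Y · 1.4641

Percentage change = ((1 + 0.1)^4 − 1) × 100% ≈ 46.4%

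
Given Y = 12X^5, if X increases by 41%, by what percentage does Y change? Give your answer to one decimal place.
457.3%

For Y = 12X^5:
If X → X(1 + 0.41)
Then Y → Y · (1 + 0.41)^5
     ≈ Y · 5.5731

Percentage change = ((1 + 0.41)^5 − 1) × 100% ≈ 457.3%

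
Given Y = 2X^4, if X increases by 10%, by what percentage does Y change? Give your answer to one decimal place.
46.4%

For Y = 2X^4:
If X → X(1 + 0.1)
Then Y → Y · (1 + 0.1)^4
     = Y · 1.4641

Percentage change = ((1 + 0.1)^4 − 1) × 100% ≈ 46.4%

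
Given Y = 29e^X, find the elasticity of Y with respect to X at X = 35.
Elasticity = 35

Elasticity = (dY/dX) · (X/Y)

dY/dX = 29·e^X
At X = 35: dY/dX = 29·e^35, Y = 29·e^35

Elasticity = (29·e^35) · (35 / (29·e^35)) = 35

Interpretation: for a small percentage change in X, the percentage change in Y is approximately 35.00 times as large.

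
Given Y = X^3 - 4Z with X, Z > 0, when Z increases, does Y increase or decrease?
Y decreases

Taking the partial derivative:
∂Y/∂Z = -4

∂Y/∂Z = -4 < 0 (assuming positive values)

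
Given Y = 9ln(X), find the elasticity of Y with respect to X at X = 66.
Elasticity = 1/ln(66) ≈ 0.2387

Elasticity = (dY/dX) · (X/Y)

dY/dX = 9/X
At X = 66: dY/dX = 3/22, Y = 9·ln(66)

Elasticity = (3/22) · (66 / (9·ln(66))) = 1/ln(66) ≈ 0.2387

Interpretation: for a small percentage change in X, the percentage change in Y is approximately 0.24 times as large.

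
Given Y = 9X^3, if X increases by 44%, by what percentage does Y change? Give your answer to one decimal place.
198.6%

For Y = 9X^3:
If X → X(1 + 0.44)
Then Y → Y · (1 + 0.44)^3
     ≈ Y · 2.9860

Percentage change = ((1 + 0.44)^3 − 1) × 100% ≈ 198.6%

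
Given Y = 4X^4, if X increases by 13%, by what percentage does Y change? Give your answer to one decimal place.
63.0%

For Y = 4X^4:
If X → X(1 + 0.13)
Then Y → Y · (1 + 0.13)^4
     ≈ Y · 1.6305

Percentage change = ((1 + 0.13)^4 − 1) × 100% ≈ 63.0%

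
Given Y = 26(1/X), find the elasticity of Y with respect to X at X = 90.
Elasticity = -1

Elasticity = (dY/dX) · (X/Y)

dY/dX = -26/X²
At X = 90: dY/dX = -13/4050, Y = 13/45

Elasticity = (-13/4050) · (90 / (13/45)) = -1

Interpretation: for a small percentage change in X, the percentage change in Y is approximately -1.00 times as large.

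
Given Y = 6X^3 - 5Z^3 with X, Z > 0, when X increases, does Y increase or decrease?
Y increases

Taking the partial derivative:
∂Y/∂X = 18X^2

∂Y/∂X = 18X^2 > 0 (assuming positive values)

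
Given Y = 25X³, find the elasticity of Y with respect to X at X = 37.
Elasticity = 3

Elasticity = (dY/dX) · (X/Y)

dY/dX = 75·X²
At X = 37: dY/dX = 102675, Y = 1266325

Elasticity = 102675 · (37 / 1266325) = 3

Interpretation: for a small percentage change in X, the percentage change in Y is approximately 3.00 times as large.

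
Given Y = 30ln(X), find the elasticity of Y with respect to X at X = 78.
Elasticity = 1/ln(78) ≈ 0.2295

Elasticity = (dY/dX) · (X/Y)

dY/dX = 30/X
At X = 78: dY/dX = 5/13, Y = 30·ln(78)

Elasticity = (5/13) · (78 / (30·ln(78))) = 1/ln(78) ≈ 0.2295

Interpretation: for a small percentage change in X, the percentage change in Y is approximately 0.23 times as large.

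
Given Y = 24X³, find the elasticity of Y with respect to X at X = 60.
Elasticity = 3

Elasticity = (dY/dX) · (X/Y)

dY/dX = 72·X²
At X = 60: dY/dX = 259200, Y = 5184000

Elasticity = 259200 · (60 / 5184000) = 3

Interpretation: for a small percentage change in X, the percentage change in Y is approximately 3.00 times as large.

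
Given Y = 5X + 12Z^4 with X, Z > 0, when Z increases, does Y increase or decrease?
Y increases

Taking the partial derivative:
∂Y/∂Z = 48Z^3

∂Y/∂Z = 48Z^3 > 0 (assuming positive values)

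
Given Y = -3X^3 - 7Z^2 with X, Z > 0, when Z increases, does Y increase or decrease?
Y decreases

Taking the partial derivative:
∂Y/∂Z = -14Z

∂Y/∂Z = -14Z < 0 (assuming positive values)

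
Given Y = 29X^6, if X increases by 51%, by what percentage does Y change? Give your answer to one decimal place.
1085.4%

For Y = 29X^6:
If X → X(1 + 0.51)
Then Y → Y · (1 + 0.51)^6
     ≈ Y · 11.8539

Percentage change = ((1 + 0.51)^6 − 1) × 100% ≈ 1085.4%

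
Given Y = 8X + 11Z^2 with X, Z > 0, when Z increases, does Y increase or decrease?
Y increases

Taking the partial derivative:
∂Y/∂Z = 22Z

∂Y/∂Z = 22Z > 0 (assuming positive values)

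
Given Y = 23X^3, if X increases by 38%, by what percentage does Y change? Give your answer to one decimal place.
162.8%

For Y = 23X^3:
If X → X(1 + 0.38)
Then Y → Y · (1 + 0.38)^3
     ≈ Y · 2.6281

Percentage change = ((1 + 0.38)^3 − 1) × 100% ≈ 162.8%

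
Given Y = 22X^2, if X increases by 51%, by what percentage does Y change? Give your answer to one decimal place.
128.0%

For Y = 22X^2:
If X → X(1 + 0.51)
Then Y → Y · (1 + 0.51)^2
     = Y · 2.2801

Percentage change = ((1 + 0.51)^2 − 1) × 100% ≈ 128.0%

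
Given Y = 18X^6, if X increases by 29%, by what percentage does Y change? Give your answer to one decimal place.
360.8%

For Y = 18X^6:
If X → X(1 + 0.29)
Then Y → Y · (1 + 0.29)^6
     ≈ Y · 4.6083

Percentage change = ((1 + 0.29)^6 − 1) × 100% ≈ 360.8%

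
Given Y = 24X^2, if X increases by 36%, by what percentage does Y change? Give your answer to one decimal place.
85.0%

For Y = 24X^2:
If X → X(1 + 0.36)
Then Y → Y · (1 + 0.36)^2
     = Y · 1.8496

Percentage change = ((1 + 0.36)^2 − 1) × 100% ≈ 85.0%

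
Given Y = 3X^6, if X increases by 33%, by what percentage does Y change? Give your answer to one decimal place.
453.5%

For Y = 3X^6:
If X → X(1 + 0.33)
Then Y → Y · (1 + 0.33)^6
     ≈ Y · 5.5349

Percentage change = ((1 + 0.33)^6 − 1) × 100% ≈ 453.5%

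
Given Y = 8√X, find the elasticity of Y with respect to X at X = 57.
Elasticity = 1/2

Elasticity = (dY/dX) · (X/Y)

dY/dX = 4/√X
At X = 57: dY/dX = 4·√57/57, Y = 8·√57

Elasticity = (4·√57/57) · (57 / (8·√57)) = 1/2

Interpretation: for a small percentage change in X, the percentage change in Y is approximately 0.50 times as large.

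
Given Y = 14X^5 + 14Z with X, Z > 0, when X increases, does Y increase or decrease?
Y increases

Taking the partial derivative:
∂Y/∂X = 70X^4

∂Y/∂X = 70X^4 > 0 (assuming positive values)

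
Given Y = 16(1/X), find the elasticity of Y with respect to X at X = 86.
Elasticity = -1

Elasticity = (dY/dX) · (X/Y)

dY/dX = -16/X²
At X = 86: dY/dX = -4/1849, Y = 8/43

Elasticity = (-4/1849) · (86 / (8/43)) = -1

Interpretation: for a small percentage change in X, the percentage change in Y is approximately -1.00 times as large.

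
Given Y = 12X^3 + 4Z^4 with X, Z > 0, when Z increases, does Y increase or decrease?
Y increases

Taking the partial derivative:
∂Y/∂Z = 16Z^3

∂Y/∂Z = 16Z^3 > 0 (assuming positive values)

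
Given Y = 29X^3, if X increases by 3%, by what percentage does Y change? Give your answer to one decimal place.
9.3%

For Y = 29X^3:
If X → X(1 + 0.03)
Then Y → Y · (1 + 0.03)^3
     ≈ Y · 1.0927

Percentage change = ((1 + 0.03)^3 − 1) × 100% ≈ 9.3%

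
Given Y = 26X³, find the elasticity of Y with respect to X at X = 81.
Elasticity = 3

Elasticity = (dY/dX) · (X/Y)

dY/dX = 78·X²
At X = 81: dY/dX = 511758, Y = 13817466

Elasticity = 511758 · (81 / 13817466) = 3

Interpretation: for a small percentage change in X, the percentage change in Y is approximately 3.00 times as large.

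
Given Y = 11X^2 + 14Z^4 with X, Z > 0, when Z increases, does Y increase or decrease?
Y increases

Taking the partial derivative:
∂Y/∂Z = 56Z^3

∂Y/∂Z = 56Z^3 > 0 (assuming positive values)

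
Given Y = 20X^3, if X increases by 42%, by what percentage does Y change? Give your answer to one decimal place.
186.3%

For Y = 20X^3:
If X → X(1 + 0.42)
Then Y → Y · (1 + 0.42)^3
     ≈ Y · 2.8633

Percentage change = ((1 + 0.42)^3 − 1) × 100% ≈ 186.3%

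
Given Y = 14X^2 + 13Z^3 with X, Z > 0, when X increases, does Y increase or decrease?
Y increases

Taking the partial derivative:
∂Y/∂X = 28X

∂Y/∂X = 28X > 0 (assuming positive values)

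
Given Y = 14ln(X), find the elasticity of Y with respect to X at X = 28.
Elasticity = 1/ln(28) ≈ 0.3001

Elasticity = (dY/dX) · (X/Y)

dY/dX = 14/X
At X = 28: dY/dX = 1/2, Y = 14·ln(28)

Elasticity = (1/2) · (28 / (14·ln(28))) = 1/ln(28) ≈ 0.3001

Interpretation: for a small percentage change in X, the percentage change in Y is approximately 0.30 times as large.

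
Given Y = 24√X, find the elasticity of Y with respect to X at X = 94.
Elasticity = 1/2

Elasticity = (dY/dX) · (X/Y)

dY/dX = 12/√X
At X = 94: dY/dX = 6·√94/47, Y = 24·√94

Elasticity = (6·√94/47) · (94 / (24·√94)) = 1/2

Interpretation: for a small percentage change in X, the percentage change in Y is approximately 0.50 times as large.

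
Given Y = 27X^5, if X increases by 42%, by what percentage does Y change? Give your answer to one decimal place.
477.4%

For Y = 27X^5:
If X → X(1 + 0.42)
Then Y → Y · (1 + 0.42)^5
     ≈ Y · 5.7735

Percentage change = ((1 + 0.42)^5 − 1) × 100% ≈ 477.4%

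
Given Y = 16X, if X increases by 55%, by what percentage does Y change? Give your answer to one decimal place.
55.0%

For Y = 16X:
If X → X(1 + 0.55)
Then Y → Y · (1 + 0.55)^1
     = Y · 1.5500

Percentage change = ((1 + 0.55)^1 − 1) × 100% = 55.0%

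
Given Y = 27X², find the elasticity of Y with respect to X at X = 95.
Elasticity = 2

Elasticity = (dY/dX) · (X/Y)

dY/dX = 54·X
At X = 95: dY/dX = 5130, Y = 243675

Elasticity = 5130 · (95 / 243675) = 2

Interpretation: for a small percentage change in X, the percentage change in Y is approximately 2.00 times as large.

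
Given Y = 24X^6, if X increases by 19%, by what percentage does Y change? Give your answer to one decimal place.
184.0%

For Y = 24X^6:
If X → X(1 + 0.19)
Then Y → Y · (1 + 0.19)^6
     ≈ Y · 2.8398

Percentage change = ((1 + 0.19)^6 − 1) × 100% ≈ 184.0%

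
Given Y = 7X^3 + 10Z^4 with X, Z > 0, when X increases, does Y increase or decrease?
Y increases

Taking the partial derivative:
∂Y/∂X = 21X^2

∂Y/∂X = 21X^2 > 0 (assuming positive values)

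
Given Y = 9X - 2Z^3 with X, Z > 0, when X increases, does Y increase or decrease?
Y increases

Taking the partial derivative:
∂Y/∂X = 9

∂Y/∂X = 9 > 0 (assuming positive values)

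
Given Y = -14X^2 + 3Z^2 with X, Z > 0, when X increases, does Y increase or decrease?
Y decreases

Taking the partial derivative:
∂Y/∂X = -28X

∂Y/∂X = -28X < 0 (assuming positive values)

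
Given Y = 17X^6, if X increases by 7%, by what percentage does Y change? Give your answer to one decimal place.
50.1%

For Y = 17X^6:
If X → X(1 + 0.07)
Then Y → Y · (1 + 0.07)^6
     ≈ Y · 1.5007

Percentage change = ((1 + 0.07)^6 − 1) × 100% ≈ 50.1%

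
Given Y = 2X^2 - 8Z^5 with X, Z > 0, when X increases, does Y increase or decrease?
Y increases

Taking the partial derivative:
∂Y/∂X = 4X

∂Y/∂X = 4X > 0 (assuming positive values)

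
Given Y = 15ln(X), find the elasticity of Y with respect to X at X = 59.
Elasticity = 1/ln(59) ≈ 0.2452

Elasticity = (dY/dX) · (X/Y)

dY/dX = 15/X
At X = 59: dY/dX = 15/59, Y = 15·ln(59)

Elasticity = (15/59) · (59 / (15·ln(59))) = 1/ln(59) ≈ 0.2452

Interpretation: for a small percentage change in X, the percentage change in Y is approximately 0.25 times as large.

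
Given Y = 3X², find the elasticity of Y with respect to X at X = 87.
Elasticity = 2

Elasticity = (dY/dX) · (X/Y)

dY/dX = 6·X
At X = 87: dY/dX = 522, Y = 22707

Elasticity = 522 · (87 / 22707) = 2

Interpretation: for a small percentage change in X, the percentage change in Y is approximately 2.00 times as large.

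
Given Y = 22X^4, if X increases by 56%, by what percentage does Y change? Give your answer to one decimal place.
492.2%

For Y = 22X^4:
If X → X(1 + 0.56)
Then Y → Y · (1 + 0.56)^4
     ≈ Y · 5.9224

Percentage change = ((1 + 0.56)^4 − 1) × 100% ≈ 492.2%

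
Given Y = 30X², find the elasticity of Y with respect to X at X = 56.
Elasticity = 2

Elasticity = (dY/dX) · (X/Y)

dY/dX = 60·X
At X = 56: dY/dX = 3360, Y = 94080

Elasticity = 3360 · (56 / 94080) = 2

Interpretation: for a small percentage change in X, the percentage change in Y is approximately 2.00 times as large.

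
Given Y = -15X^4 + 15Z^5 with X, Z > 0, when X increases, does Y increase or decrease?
Y decreases

Taking the partial derivative:
∂Y/∂X = -60X^3

∂Y/∂X = -60X^3 < 0 (assuming positive values)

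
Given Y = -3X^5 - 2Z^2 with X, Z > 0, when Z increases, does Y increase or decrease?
Y decreases

Taking the partial derivative:
∂Y/∂Z = -4Z

∂Y/∂Z = -4Z < 0 (assuming positive values)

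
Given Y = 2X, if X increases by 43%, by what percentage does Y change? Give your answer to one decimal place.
43.0%

For Y = 2X:
If X → X(1 + 0.43)
Then Y → Y · (1 + 0.43)^1
     = Y · 1.4300

Percentage change = ((1 + 0.43)^1 − 1) × 100% = 43.0%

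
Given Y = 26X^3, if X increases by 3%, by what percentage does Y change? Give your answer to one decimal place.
9.3%

For Y = 26X^3:
If X → X(1 + 0.03)
Then Y → Y · (1 + 0.03)^3
     ≈ Y · 1.0927

Percentage change = ((1 + 0.03)^3 − 1) × 100% ≈ 9.3%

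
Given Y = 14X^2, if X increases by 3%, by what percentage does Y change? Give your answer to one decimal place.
6.1%

For Y = 14X^2:
If X → X(1 + 0.03)
Then Y → Y · (1 + 0.03)^2
     = Y · 1.0609

Percentage change = ((1 + 0.03)^2 − 1) × 100% ≈ 6.1%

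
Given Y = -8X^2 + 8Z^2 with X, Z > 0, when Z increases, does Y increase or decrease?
Y increases

Taking the partial derivative:
∂Y/∂Z = 16Z

∂Y/∂Z = 16Z > 0 (assuming positive values)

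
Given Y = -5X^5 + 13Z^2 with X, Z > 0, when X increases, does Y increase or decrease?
Y decreases

Taking the partial derivative:
∂Y/∂X = -25X^4

∂Y/∂X = -25X^4 < 0 (assuming positive values)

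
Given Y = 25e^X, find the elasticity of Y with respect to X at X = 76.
Elasticity = 76

Elasticity = (dY/dX) · (X/Y)

dY/dX = 25·e^X
At X = 76: dY/dX = 25·e^76, Y = 25·e^76

Elasticity = (25·e^76) · (76 / (25·e^76)) = 76

Interpretation: for a small percentage change in X, the percentage change in Y is approximately 76.00 times as large.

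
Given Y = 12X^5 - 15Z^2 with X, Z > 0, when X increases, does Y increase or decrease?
Y increases

Taking the partial derivative:
∂Y/∂X = 60X^4

∂Y/∂X = 60X^4 > 0 (assuming positive values)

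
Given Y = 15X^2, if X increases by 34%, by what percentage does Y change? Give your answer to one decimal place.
79.6%

For Y = 15X^2:
If X → X(1 + 0.34)
Then Y → Y · (1 + 0.34)^2
     = Y · 1.7956

Percentage change = ((1 + 0.34)^2 − 1) × 100% ≈ 79.6%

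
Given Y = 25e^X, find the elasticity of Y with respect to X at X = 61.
Elasticity = 61

Elasticity = (dY/dX) · (X/Y)

dY/dX = 25·e^X
At X = 61: dY/dX = 25·e^61, Y = 25·e^61

Elasticity = (25·e^61) · (61 / (25·e^61)) = 61

Interpretation: for a small percentage change in X, the percentage change in Y is approximately 61.00 times as large.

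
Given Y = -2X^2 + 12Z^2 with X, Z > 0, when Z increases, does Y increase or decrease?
Y increases

Taking the partial derivative:
∂Y/∂Z = 24Z

∂Y/∂Z = 24Z > 0 (assuming positive values)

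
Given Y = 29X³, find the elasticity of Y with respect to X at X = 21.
Elasticity = 3

Elasticity = (dY/dX) · (X/Y)

dY/dX = 87·X²
At X = 21: dY/dX = 38367, Y = 268569

Elasticity = 38367 · (21 / 268569) = 3

Interpretation: for a small percentage change in X, the percentage change in Y is approximately 3.00 times as large.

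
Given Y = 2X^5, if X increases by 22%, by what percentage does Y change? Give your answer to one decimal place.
170.3%

For Y = 2X^5:
If X → X(1 + 0.22)
Then Y → Y · (1 + 0.22)^5
     ≈ Y · 2.7027

Percentage change = ((1 + 0.22)^5 − 1) × 100% ≈ 170.3%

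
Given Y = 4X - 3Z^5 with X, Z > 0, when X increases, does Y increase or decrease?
Y increases

Taking the partial derivative:
∂Y/∂X = 4

∂Y/∂X = 4 > 0 (assuming positive values)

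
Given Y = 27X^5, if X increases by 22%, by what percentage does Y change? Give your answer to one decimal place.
170.3%

For Y = 27X^5:
If X → X(1 + 0.22)
Then Y → Y · (1 + 0.22)^5
     ≈ Y · 2.7027

Percentage change = ((1 + 0.22)^5 − 1) × 100% ≈ 170.3%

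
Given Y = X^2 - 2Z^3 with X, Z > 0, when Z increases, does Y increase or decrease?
Y decreases

Taking the partial derivative:
∂Y/∂Z = -6Z^2

∂Y/∂Z = -6Z^2 < 0 (assuming positive values)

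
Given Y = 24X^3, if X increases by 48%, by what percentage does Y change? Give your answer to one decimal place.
224.2%

For Y = 24X^3:
If X → X(1 + 0.48)
Then Y → Y · (1 + 0.48)^3
     ≈ Y · 3.2418

Percentage change = ((1 + 0.48)^3 − 1) × 100% ≈ 224.2%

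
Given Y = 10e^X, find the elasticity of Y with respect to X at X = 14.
Elasticity = 14

Elasticity = (dY/dX) · (X/Y)

dY/dX = 10·e^X
At X = 14: dY/dX = 10·e^14, Y = 10·e^14

Elasticity = (10·e^14) · (14 / (10·e^14)) = 14

Interpretation: for a small percentage change in X, the percentage change in Y is approximately 14.00 times as large.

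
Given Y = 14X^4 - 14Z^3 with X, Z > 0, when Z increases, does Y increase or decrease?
Y decreases

Taking the partial derivative:
∂Y/∂Z = -42Z^2

∂Y/∂Z = -42Z^2 < 0 (assuming positive values)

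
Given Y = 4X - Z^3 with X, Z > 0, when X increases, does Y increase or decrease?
Y increases

Taking the partial derivative:
∂Y/∂X = 4

∂Y/∂X = 4 > 0 (assuming positive values)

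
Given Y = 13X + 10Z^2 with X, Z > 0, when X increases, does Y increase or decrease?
Y increases

Taking the partial derivative:
∂Y/∂X = 13

∂Y/∂X = 13 > 0 (assuming positive values)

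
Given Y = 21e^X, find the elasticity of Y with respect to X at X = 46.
Elasticity = 46

Elasticity = (dY/dX) · (X/Y)

dY/dX = 21·e^X
At X = 46: dY/dX = 21·e^46, Y = 21·e^46

Elasticity = (21·e^46) · (46 / (21·e^46)) = 46

Interpretation: for a small percentage change in X, the percentage change in Y is approximately 46.00 times as large.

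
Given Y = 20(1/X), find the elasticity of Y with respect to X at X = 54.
Elasticity = -1

Elasticity = (dY/dX) · (X/Y)

dY/dX = -20/X²
At X = 54: dY/dX = -5/729, Y = 10/27

Elasticity = (-5/729) · (54 / (10/27)) = -1

Interpretation: for a small percentage change in X, the percentage change in Y is approximately -1.00 times as large.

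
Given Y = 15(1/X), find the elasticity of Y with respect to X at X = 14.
Elasticity = -1

Elasticity = (dY/dX) · (X/Y)

dY/dX = -15/X²
At X = 14: dY/dX = -15/196, Y = 15/14

Elasticity = (-15/196) · (14 / (15/14)) = -1

Interpretation: for a small percentage change in X, the percentage change in Y is approximately -1.00 times as large.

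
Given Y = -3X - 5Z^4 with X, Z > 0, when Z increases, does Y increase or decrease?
Y decreases

Taking the partial derivative:
∂Y/∂Z = -20Z^3

∂Y/∂Z = -20Z^3 < 0 (assuming positive values)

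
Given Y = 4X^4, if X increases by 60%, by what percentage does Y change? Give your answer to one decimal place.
555.4%

For Y = 4X^4:
If X → X(1 + 0.6)
Then Y → Y · (1 + 0.6)^4
     = Y · 6.5536

Percentage change = ((1 + 0.6)^4 − 1) × 100% ≈ 555.4%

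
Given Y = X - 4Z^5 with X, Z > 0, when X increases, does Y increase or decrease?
Y increases

Taking the partial derivative:
∂Y/∂X = 1

∂Y/∂X = 1 > 0 (assuming positive values)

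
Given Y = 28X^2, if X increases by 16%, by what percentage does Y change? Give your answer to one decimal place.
34.6%

For Y = 28X^2:
If X → X(1 + 0.16)
Then Y → Y · (1 + 0.16)^2
     = Y · 1.3456

Percentage change = ((1 + 0.16)^2 − 1) × 100% ≈ 34.6%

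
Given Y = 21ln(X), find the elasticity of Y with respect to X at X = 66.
Elasticity = 1/ln(66) ≈ 0.2387

Elasticity = (dY/dX) · (X/Y)

dY/dX = 21/X
At X = 66: dY/dX = 7/22, Y = 21·ln(66)

Elasticity = (7/22) · (66 / (21·ln(66))) = 1/ln(66) ≈ 0.2387

Interpretation: for a small percentage change in X, the percentage change in Y is approximately 0.24 times as large.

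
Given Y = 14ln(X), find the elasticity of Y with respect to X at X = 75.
Elasticity = 1/ln(75) ≈ 0.2316

Elasticity = (dY/dX) · (X/Y)

dY/dX = 14/X
At X = 75: dY/dX = 14/75, Y = 14·ln(75)

Elasticity = (14/75) · (75 / (14·ln(75))) = 1/ln(75) ≈ 0.2316

Interpretation: for a small percentage change in X, the percentage change in Y is approximately 0.23 times as large.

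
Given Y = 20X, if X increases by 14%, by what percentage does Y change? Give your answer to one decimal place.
14.0%

For Y = 20X:
If X → X(1 + 0.14)
Then Y → Y · (1 + 0.14)^1
     = Y · 1.1400

Percentage change = ((1 + 0.14)^1 − 1) × 100% = 14.0%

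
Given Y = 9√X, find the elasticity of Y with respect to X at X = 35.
Elasticity = 1/2

Elasticity = (dY/dX) · (X/Y)

dY/dX = 9/(2·√X)
At X = 35: dY/dX = 9·√35/70, Y = 9·√35

Elasticity = (9·√35/70) · (35 / (9·√35)) = 1/2

Interpretation: for a small percentage change in X, the percentage change in Y is approximately 0.50 times as large.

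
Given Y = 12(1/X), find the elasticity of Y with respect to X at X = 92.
Elasticity = -1

Elasticity = (dY/dX) · (X/Y)

dY/dX = -12/X²
At X = 92: dY/dX = -3/2116, Y = 3/23

Elasticity = (-3/2116) · (92 / (3/23)) = -1

Interpretation: for a small percentage change in X, the percentage change in Y is approximately -1.00 times as large.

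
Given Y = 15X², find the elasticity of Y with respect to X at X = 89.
Elasticity = 2

Elasticity = (dY/dX) · (X/Y)

dY/dX = 30·X
At X = 89: dY/dX = 2670, Y = 118815

Elasticity = 2670 · (89 / 118815) = 2

Interpretation: for a small percentage change in X, the percentage change in Y is approximately 2.00 times as large.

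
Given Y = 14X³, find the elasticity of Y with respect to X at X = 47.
Elasticity = 3

Elasticity = (dY/dX) · (X/Y)

dY/dX = 42·X²
At X = 47: dY/dX = 92778, Y = 1453522

Elasticity = 92778 · (47 / 1453522) = 3

Interpretation: for a small percentage change in X, the percentage change in Y is approximately 3.00 times as large.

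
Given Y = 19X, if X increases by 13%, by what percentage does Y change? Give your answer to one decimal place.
13.0%

For Y = 19X:
If X → X(1 + 0.13)
Then Y → Y · (1 + 0.13)^1
     = Y · 1.1300

Percentage change = ((1 + 0.13)^1 − 1) × 100% = 13.0%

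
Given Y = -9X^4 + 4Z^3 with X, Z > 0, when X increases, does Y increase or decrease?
Y decreases

Taking the partial derivative:
∂Y/∂X = -36X^3

∂Y/∂X = -36X^3 < 0 (assuming positive values)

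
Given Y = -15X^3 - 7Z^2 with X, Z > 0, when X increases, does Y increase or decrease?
Y decreases

Taking the partial derivative:
∂Y/∂X = -45X^2

∂Y/∂X = -45X^2 < 0 (assuming positive values)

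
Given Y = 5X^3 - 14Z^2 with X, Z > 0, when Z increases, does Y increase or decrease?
Y decreases

Taking the partial derivative:
∂Y/∂Z = -28Z

∂Y/∂Z = -28Z < 0 (assuming positive values)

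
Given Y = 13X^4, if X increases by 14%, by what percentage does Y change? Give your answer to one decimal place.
68.9%

For Y = 13X^4:
If X → X(1 + 0.14)
Then Y → Y · (1 + 0.14)^4
     ≈ Y · 1.6890

Percentage change = ((1 + 0.14)^4 − 1) × 100% ≈ 68.9%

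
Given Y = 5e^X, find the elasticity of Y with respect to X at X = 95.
Elasticity = 95

Elasticity = (dY/dX) · (X/Y)

dY/dX = 5·e^X
At X = 95: dY/dX = 5·e^95, Y = 5·e^95

Elasticity = (5·e^95) · (95 / (5·e^95)) = 95

Interpretation: for a small percentage change in X, the percentage change in Y is approximately 95.00 times as large.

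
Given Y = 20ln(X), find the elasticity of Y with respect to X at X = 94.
Elasticity = 1/ln(94) ≈ 0.2201

Elasticity = (dY/dX) · (X/Y)

dY/dX = 20/X
At X = 94: dY/dX = 10/47, Y = 20·ln(94)

Elasticity = (10/47) · (94 / (20·ln(94))) = 1/ln(94) ≈ 0.2201

Interpretation: for a small percentage change in X, the percentage change in Y is approximately 0.22 times as large.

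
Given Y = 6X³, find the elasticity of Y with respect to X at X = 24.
Elasticity = 3

Elasticity = (dY/dX) · (X/Y)

dY/dX = 18·X²
At X = 24: dY/dX = 10368, Y = 82944

Elasticity = 10368 · (24 / 82944) = 3

Interpretation: for a small percentage change in X, the percentage change in Y is approximately 3.00 times as large.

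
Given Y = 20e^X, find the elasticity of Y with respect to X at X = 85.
Elasticity = 85

Elasticity = (dY/dX) · (X/Y)

dY/dX = 20·e^X
At X = 85: dY/dX = 20·e^85, Y = 20·e^85

Elasticity = (20·e^85) · (85 / (20·e^85)) = 85

Interpretation: for a small percentage change in X, the percentage change in Y is approximately 85.00 times as large.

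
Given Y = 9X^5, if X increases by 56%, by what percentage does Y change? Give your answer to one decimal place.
823.9%

For Y = 9X^5:
If X → X(1 + 0.56)
Then Y → Y · (1 + 0.56)^5
     ≈ Y · 9.2390

Percentage change = ((1 + 0.56)^5 − 1) × 100% ≈ 823.9%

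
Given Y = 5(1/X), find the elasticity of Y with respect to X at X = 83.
Elasticity = -1

Elasticity = (dY/dX) · (X/Y)

dY/dX = -5/X²
At X = 83: dY/dX = -5/6889, Y = 5/83

Elasticity = (-5/6889) · (83 / (5/83)) = -1

Interpretation: for a small percentage change in X, the percentage change in Y is approximately -1.00 times as large.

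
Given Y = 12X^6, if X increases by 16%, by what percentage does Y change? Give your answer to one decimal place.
143.6%

For Y = 12X^6:
If X → X(1 + 0.16)
Then Y → Y · (1 + 0.16)^6
     ≈ Y · 2.4364

Percentage change = ((1 + 0.16)^6 − 1) × 100% ≈ 143.6%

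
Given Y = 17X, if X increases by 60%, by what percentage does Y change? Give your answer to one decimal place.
60.0%

For Y = 17X:
If X → X(1 + 0.6)
Then Y → Y · (1 + 0.6)^1
     = Y · 1.6000

Percentage change = ((1 + 0.6)^1 − 1) × 100% = 60.0%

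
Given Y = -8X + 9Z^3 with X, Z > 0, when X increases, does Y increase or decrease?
Y decreases

Taking the partial derivative:
∂Y/∂X = -8

∂Y/∂X = -8 < 0 (assuming positive values)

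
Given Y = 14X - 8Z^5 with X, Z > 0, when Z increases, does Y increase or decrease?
Y decreases

Taking the partial derivative:
∂Y/∂Z = -40Z^4

∂Y/∂Z = -40Z^4 < 0 (assuming positive values)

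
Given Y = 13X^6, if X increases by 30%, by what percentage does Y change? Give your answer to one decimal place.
382.7%

For Y = 13X^6:
If X → X(1 + 0.3)
Then Y → Y · (1 + 0.3)^6
     ≈ Y · 4.8268

Percentage change = ((1 + 0.3)^6 − 1) × 100% ≈ 382.7%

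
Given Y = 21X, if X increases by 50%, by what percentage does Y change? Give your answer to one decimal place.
50.0%

For Y = 21X:
If X → X(1 + 0.5)
Then Y → Y · (1 + 0.5)^1
     = Y · 1.5000

Percentage change = ((1 + 0.5)^1 − 1) × 100% = 50.0%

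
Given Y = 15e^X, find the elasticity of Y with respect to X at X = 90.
Elasticity = 90

Elasticity = (dY/dX) · (X/Y)

dY/dX = 15·e^X
At X = 90: dY/dX = 15·e^90, Y = 15·e^90

Elasticity = (15·e^90) · (90 / (15·e^90)) = 90

Interpretation: for a small percentage change in X, the percentage change in Y is approximately 90.00 times as large.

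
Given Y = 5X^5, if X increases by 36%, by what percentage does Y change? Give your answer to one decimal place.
365.3%

For Y = 5X^5:
If X → X(1 + 0.36)
Then Y → Y · (1 + 0.36)^5
     ≈ Y · 4.6526

Percentage change = ((1 + 0.36)^5 − 1) × 100% ≈ 365.3%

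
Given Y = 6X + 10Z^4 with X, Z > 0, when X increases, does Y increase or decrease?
Y increases

Taking the partial derivative:
∂Y/∂X = 6

∂Y/∂X = 6 > 0 (assuming positive values)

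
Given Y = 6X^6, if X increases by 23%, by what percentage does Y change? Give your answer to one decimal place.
246.3%

For Y = 6X^6:
If X → X(1 + 0.23)
Then Y → Y · (1 + 0.23)^6
     ≈ Y · 3.4628

Percentage change = ((1 + 0.23)^6 − 1) × 100% ≈ 246.3%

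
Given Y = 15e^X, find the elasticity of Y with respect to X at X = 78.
Elasticity = 78

Elasticity = (dY/dX) · (X/Y)

dY/dX = 15·e^X
At X = 78: dY/dX = 15·e^78, Y = 15·e^78

Elasticity = (15·e^78) · (78 / (15·e^78)) = 78

Interpretation: for a small percentage change in X, the percentage change in Y is approximately 78.00 times as large.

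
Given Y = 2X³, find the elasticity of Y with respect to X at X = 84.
Elasticity = 3

Elasticity = (dY/dX) · (X/Y)

dY/dX = 6·X²
At X = 84: dY/dX = 42336, Y = 1185408

Elasticity = 42336 · (84 / 1185408) = 3

Interpretation: for a small percentage change in X, the percentage change in Y is approximately 3.00 times as large.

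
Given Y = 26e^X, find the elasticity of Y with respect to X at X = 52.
Elasticity = 52

Elasticity = (dY/dX) · (X/Y)

dY/dX = 26·e^X
At X = 52: dY/dX = 26·e^52, Y = 26·e^52

Elasticity = (26·e^52) · (52 / (26·e^52)) = 52

Interpretation: for a small percentage change in X, the percentage change in Y is approximately 52.00 times as large.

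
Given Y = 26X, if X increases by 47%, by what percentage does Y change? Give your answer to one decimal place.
47.0%

For Y = 26X:
If X → X(1 + 0.47)
Then Y → Y · (1 + 0.47)^1
     = Y · 1.4700

Percentage change = ((1 + 0.47)^1 − 1) × 100% = 47.0%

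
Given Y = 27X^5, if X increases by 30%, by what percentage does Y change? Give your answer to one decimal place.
271.3%

For Y = 27X^5:
If X → X(1 + 0.3)
Then Y → Y · (1 + 0.3)^5
     ≈ Y · 3.7129

Percentage change = ((1 + 0.3)^5 − 1) × 100% ≈ 271.3%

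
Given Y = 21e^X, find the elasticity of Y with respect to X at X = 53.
Elasticity = 53

Elasticity = (dY/dX) · (X/Y)

dY/dX = 21·e^X
At X = 53: dY/dX = 21·e^53, Y = 21·e^53

Elasticity = (21·e^53) · (53 / (21·e^53)) = 53

Interpretation: for a small percentage change in X, the percentage change in Y is approximately 53.00 times as large.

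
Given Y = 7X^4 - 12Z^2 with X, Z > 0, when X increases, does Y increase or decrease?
Y increases

Taking the partial derivative:
∂Y/∂X = 28X^3

∂Y/∂X = 28X^3 > 0 (assuming positive values)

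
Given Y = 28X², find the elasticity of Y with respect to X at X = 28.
Elasticity = 2

Elasticity = (dY/dX) · (X/Y)

dY/dX = 56·X
At X = 28: dY/dX = 1568, Y = 21952

Elasticity = 1568 · (28 / 21952) = 2

Interpretation: for a small percentage change in X, the percentage change in Y is approximately 2.00 times as large.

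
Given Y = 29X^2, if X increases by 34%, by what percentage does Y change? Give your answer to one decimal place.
79.6%

For Y = 29X^2:
If X → X(1 + 0.34)
Then Y → Y · (1 + 0.34)^2
     = Y · 1.7956

Percentage change = ((1 + 0.34)^2 − 1) × 100% ≈ 79.6%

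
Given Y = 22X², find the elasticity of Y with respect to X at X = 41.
Elasticity = 2

Elasticity = (dY/dX) · (X/Y)

dY/dX = 44·X
At X = 41: dY/dX = 1804, Y = 36982

Elasticity = 1804 · (41 / 36982) = 2

Interpretation: for a small percentage change in X, the percentage change in Y is approximately 2.00 times as large.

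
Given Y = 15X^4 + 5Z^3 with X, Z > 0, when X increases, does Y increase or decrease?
Y increases

Taking the partial derivative:
∂Y/∂X = 60X^3

∂Y/∂X = 60X^3 > 0 (assuming positive values)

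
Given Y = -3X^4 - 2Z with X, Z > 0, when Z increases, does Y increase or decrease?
Y decreases

Taking the partial derivative:
∂Y/∂Z = -2

∂Y/∂Z = -2 < 0 (assuming positive values)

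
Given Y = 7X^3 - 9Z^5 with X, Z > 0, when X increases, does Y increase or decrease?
Y increases

Taking the partial derivative:
∂Y/∂X = 21X^2

∂Y/∂X = 21X^2 > 0 (assuming positive values)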